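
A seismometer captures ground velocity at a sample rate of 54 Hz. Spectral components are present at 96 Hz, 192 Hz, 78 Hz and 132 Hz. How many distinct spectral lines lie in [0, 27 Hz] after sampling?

fs/2 = 27 Hz.
96 Hz mod fs = 42 Hz.
42 Hz > fs/2 = 27 Hz, folds to fs − 42 Hz = 12 Hz.
192 Hz mod fs = 30 Hz.
30 Hz > fs/2 = 27 Hz, folds to fs − 30 Hz = 24 Hz.
78 Hz mod fs = 24 Hz.
24 Hz ≤ fs/2 = 27 Hz, appears at 24 Hz.
132 Hz mod fs = 24 Hz.
24 Hz ≤ fs/2 = 27 Hz, appears at 24 Hz.
Distinct values: {12 Hz, 24 Hz} → 2.

2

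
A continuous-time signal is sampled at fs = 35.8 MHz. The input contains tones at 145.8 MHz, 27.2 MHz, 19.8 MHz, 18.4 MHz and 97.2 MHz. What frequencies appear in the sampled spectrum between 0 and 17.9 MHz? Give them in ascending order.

2.6 MHz, 8.6 MHz, 10.2 MHz, 16 MHz, 17.4 MHz

fs/2 = 17.9 MHz.
145.8 MHz mod fs = 2.6 MHz.
2.6 MHz ≤ fs/2 = 17.9 MHz, appears at 2.6 MHz.
27.2 MHz > fs/2 = 17.9 MHz, folds to fs − 27.2 MHz = 8.6 MHz.
19.8 MHz > fs/2 = 17.9 MHz, folds to fs − 19.8 MHz = 16 MHz.
18.4 MHz > fs/2 = 17.9 MHz, folds to fs − 18.4 MHz = 17.4 MHz.
97.2 MHz mod fs = 25.6 MHz.
25.6 MHz > fs/2 = 17.9 MHz, folds to fs − 25.6 MHz = 10.2 MHz.
Distinct values: {2.6 MHz, 8.6 MHz, 10.2 MHz, 16 MHz, 17.4 MHz}.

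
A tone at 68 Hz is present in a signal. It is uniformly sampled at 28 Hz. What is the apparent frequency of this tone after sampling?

12 Hz

68 Hz mod fs = 12 Hz.
12 Hz ≤ fs/2 = 14 Hz, appears at 12 Hz.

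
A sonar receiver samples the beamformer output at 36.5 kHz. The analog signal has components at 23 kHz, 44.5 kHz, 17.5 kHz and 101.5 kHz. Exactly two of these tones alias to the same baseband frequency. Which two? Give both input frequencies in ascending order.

44.5 kHz, 101.5 kHz

fs/2 = 18.25 kHz.
23 kHz > fs/2 = 18.25 kHz, folds to fs − 23 kHz = 13.5 kHz.
44.5 kHz mod fs = 8 kHz.
8 kHz ≤ fs/2 = 18.25 kHz, appears at 8 kHz.
17.5 kHz ≤ fs/2 = 18.25 kHz, passes unchanged.
101.5 kHz mod fs = 28.5 kHz.
28.5 kHz > fs/2 = 18.25 kHz, folds to fs − 28.5 kHz = 8 kHz.
44.5 kHz and 101.5 kHz both map to 8 kHz.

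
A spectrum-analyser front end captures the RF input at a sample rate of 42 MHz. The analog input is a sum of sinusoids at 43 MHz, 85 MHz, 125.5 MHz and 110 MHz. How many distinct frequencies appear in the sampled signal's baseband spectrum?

3

fs/2 = 21 MHz.
43 MHz mod fs = 1 MHz.
1 MHz ≤ fs/2 = 21 MHz, appears at 1 MHz.
85 MHz mod fs = 1 MHz.
1 MHz ≤ fs/2 = 21 MHz, appears at 1 MHz.
125.5 MHz mod fs = 41.5 MHz.
41.5 MHz > fs/2 = 21 MHz, folds to fs − 41.5 MHz = 0.5 MHz.
110 MHz mod fs = 26 MHz.
26 MHz > fs/2 = 21 MHz, folds to fs − 26 MHz = 16 MHz.
Distinct values: {0.5 MHz, 1 MHz, 16 MHz} → 3.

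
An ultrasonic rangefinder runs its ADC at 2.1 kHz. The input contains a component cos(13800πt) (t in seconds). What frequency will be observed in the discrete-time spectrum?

ω = 13800π rad/s → f = ω/(2π) = 6900 Hz = 6.9 kHz.
6.9 kHz mod fs = 0.6 kHz.
0.6 kHz ≤ fs/2 = 1.05 kHz, appears at 0.6 kHz.

0.6 kHz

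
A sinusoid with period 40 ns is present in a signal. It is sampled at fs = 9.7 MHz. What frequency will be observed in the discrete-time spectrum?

4.1 MHz

T = 40 ns → f = 1/T = 25 MHz.
25 MHz mod fs = 5.6 MHz.
5.6 MHz > fs/2 = 4.85 MHz, folds to fs − 5.6 MHz = 4.1 MHz.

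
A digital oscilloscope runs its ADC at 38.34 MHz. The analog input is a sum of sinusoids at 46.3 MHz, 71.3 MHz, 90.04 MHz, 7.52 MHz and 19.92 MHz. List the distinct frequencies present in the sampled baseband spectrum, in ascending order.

5.38 MHz, 7.52 MHz, 7.96 MHz, 13.36 MHz, 18.42 MHz

fs/2 = 19.17 MHz.
46.3 MHz mod fs = 7.96 MHz.
7.96 MHz ≤ fs/2 = 19.17 MHz, appears at 7.96 MHz.
71.3 MHz mod fs = 32.96 MHz.
32.96 MHz > fs/2 = 19.17 MHz, folds to fs − 32.96 MHz = 5.38 MHz.
90.04 MHz mod fs = 13.36 MHz.
13.36 MHz ≤ fs/2 = 19.17 MHz, appears at 13.36 MHz.
7.52 MHz ≤ fs/2 = 19.17 MHz, passes unchanged.
19.92 MHz > fs/2 = 19.17 MHz, folds to fs − 19.92 MHz = 18.42 MHz.
Distinct values: {5.38 MHz, 7.52 MHz, 7.96 MHz, 13.36 MHz, 18.42 MHz}.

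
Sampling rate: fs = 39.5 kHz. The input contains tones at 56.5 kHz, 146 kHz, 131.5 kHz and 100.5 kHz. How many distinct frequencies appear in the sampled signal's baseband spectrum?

4

fs/2 = 19.75 kHz.
56.5 kHz mod fs = 17 kHz.
17 kHz ≤ fs/2 = 19.75 kHz, appears at 17 kHz.
146 kHz mod fs = 27.5 kHz.
27.5 kHz > fs/2 = 19.75 kHz, folds to fs − 27.5 kHz = 12 kHz.
131.5 kHz mod fs = 13 kHz.
13 kHz ≤ fs/2 = 19.75 kHz, appears at 13 kHz.
100.5 kHz mod fs = 21.5 kHz.
21.5 kHz > fs/2 = 19.75 kHz, folds to fs − 21.5 kHz = 18 kHz.
Distinct values: {12 kHz, 13 kHz, 17 kHz, 18 kHz} → 4.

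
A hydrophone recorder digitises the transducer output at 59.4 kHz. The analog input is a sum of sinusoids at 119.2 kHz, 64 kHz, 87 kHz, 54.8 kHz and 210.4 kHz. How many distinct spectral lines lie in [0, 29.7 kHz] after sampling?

fs/2 = 29.7 kHz.
119.2 kHz mod fs = 0.4 kHz.
0.4 kHz ≤ fs/2 = 29.7 kHz, appears at 0.4 kHz.
64 kHz mod fs = 4.6 kHz.
4.6 kHz ≤ fs/2 = 29.7 kHz, appears at 4.6 kHz.
87 kHz mod fs = 27.6 kHz.
27.6 kHz ≤ fs/2 = 29.7 kHz, appears at 27.6 kHz.
54.8 kHz > fs/2 = 29.7 kHz, folds to fs − 54.8 kHz = 4.6 kHz.
210.4 kHz mod fs = 32.2 kHz.
32.2 kHz > fs/2 = 29.7 kHz, folds to fs − 32.2 kHz = 27.2 kHz.
Distinct values: {0.4 kHz, 4.6 kHz, 27.2 kHz, 27.6 kHz} → 4.

4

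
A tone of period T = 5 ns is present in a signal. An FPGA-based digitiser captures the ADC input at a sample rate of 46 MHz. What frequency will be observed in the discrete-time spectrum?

16 MHz

T = 5 ns → f = 1/T = 200 MHz.
200 MHz mod fs = 16 MHz.
16 MHz ≤ fs/2 = 23 MHz, appears at 16 MHz.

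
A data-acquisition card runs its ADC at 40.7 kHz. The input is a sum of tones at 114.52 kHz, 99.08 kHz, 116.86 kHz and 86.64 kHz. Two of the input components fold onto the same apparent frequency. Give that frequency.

5.24 kHz

fs/2 = 20.35 kHz.
114.52 kHz mod fs = 33.12 kHz.
33.12 kHz > fs/2 = 20.35 kHz, folds to fs − 33.12 kHz = 7.58 kHz.
99.08 kHz mod fs = 17.68 kHz.
17.68 kHz ≤ fs/2 = 20.35 kHz, appears at 17.68 kHz.
116.86 kHz mod fs = 35.46 kHz.
35.46 kHz > fs/2 = 20.35 kHz, folds to fs − 35.46 kHz = 5.24 kHz.
86.64 kHz mod fs = 5.24 kHz.
5.24 kHz ≤ fs/2 = 20.35 kHz, appears at 5.24 kHz.
86.64 kHz and 116.86 kHz both map to 5.24 kHz.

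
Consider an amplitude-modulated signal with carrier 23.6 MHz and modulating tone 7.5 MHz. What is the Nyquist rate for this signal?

62.2 MHz

AM sidebands sit at fc ± fm = 16.1 MHz and 31.1 MHz.
Highest-frequency component: 31.1 MHz.
Nyquist rate = 2 × 31.1 MHz = 62.2 MHz.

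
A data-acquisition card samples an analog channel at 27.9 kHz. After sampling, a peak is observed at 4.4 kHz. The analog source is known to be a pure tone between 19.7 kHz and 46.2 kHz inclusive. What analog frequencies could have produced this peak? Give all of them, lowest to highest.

23.5 kHz, 32.3 kHz

Frequencies that alias to 4.4 kHz are k·fs ± 4.4 kHz for integer k ≥ 0.
k=0: 4.4 kHz.
k=1: 23.5 kHz, 32.3 kHz.
k=2: 51.4 kHz, 60.2 kHz.
Within [19.7 kHz, 46.2 kHz]: 23.5 kHz, 32.3 kHz.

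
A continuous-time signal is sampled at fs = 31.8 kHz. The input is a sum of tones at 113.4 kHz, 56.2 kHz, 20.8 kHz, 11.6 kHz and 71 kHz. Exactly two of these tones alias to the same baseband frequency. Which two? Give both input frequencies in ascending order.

fs/2 = 15.9 kHz.
113.4 kHz mod fs = 18 kHz.
18 kHz > fs/2 = 15.9 kHz, folds to fs − 18 kHz = 13.8 kHz.
56.2 kHz mod fs = 24.4 kHz.
24.4 kHz > fs/2 = 15.9 kHz, folds to fs − 24.4 kHz = 7.4 kHz.
20.8 kHz > fs/2 = 15.9 kHz, folds to fs − 20.8 kHz = 11 kHz.
11.6 kHz ≤ fs/2 = 15.9 kHz, passes unchanged.
71 kHz mod fs = 7.4 kHz.
7.4 kHz ≤ fs/2 = 15.9 kHz, appears at 7.4 kHz.
56.2 kHz and 71 kHz both map to 7.4 kHz.

56.2 kHz, 71 kHz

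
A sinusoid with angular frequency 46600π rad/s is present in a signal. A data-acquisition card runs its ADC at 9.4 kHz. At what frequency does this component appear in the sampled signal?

ω = 46600π rad/s → f = ω/(2π) = 23300 Hz = 23.3 kHz.
23.3 kHz mod fs = 4.5 kHz.
4.5 kHz ≤ fs/2 = 4.7 kHz, appears at 4.5 kHz.

4.5 kHz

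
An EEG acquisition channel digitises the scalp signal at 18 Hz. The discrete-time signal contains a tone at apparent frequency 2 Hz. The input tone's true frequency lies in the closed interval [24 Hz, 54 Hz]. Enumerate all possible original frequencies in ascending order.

Frequencies that alias to 2 Hz are k·fs ± 2 Hz for integer k ≥ 0.
k=0: 2 Hz.
k=1: 16 Hz, 20 Hz.
k=2: 34 Hz, 38 Hz.
k=3: 52 Hz, 56 Hz.
k=4: 70 Hz, 74 Hz.
Within [24 Hz, 54 Hz]: 34 Hz, 38 Hz, 52 Hz.

34 Hz, 38 Hz, 52 Hz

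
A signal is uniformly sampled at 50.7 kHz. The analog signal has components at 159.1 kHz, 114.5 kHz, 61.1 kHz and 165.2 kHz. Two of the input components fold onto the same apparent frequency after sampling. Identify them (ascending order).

fs/2 = 25.35 kHz.
159.1 kHz mod fs = 7 kHz.
7 kHz ≤ fs/2 = 25.35 kHz, appears at 7 kHz.
114.5 kHz mod fs = 13.1 kHz.
13.1 kHz ≤ fs/2 = 25.35 kHz, appears at 13.1 kHz.
61.1 kHz mod fs = 10.4 kHz.
10.4 kHz ≤ fs/2 = 25.35 kHz, appears at 10.4 kHz.
165.2 kHz mod fs = 13.1 kHz.
13.1 kHz ≤ fs/2 = 25.35 kHz, appears at 13.1 kHz.
114.5 kHz and 165.2 kHz both map to 13.1 kHz.

114.5 kHz, 165.2 kHz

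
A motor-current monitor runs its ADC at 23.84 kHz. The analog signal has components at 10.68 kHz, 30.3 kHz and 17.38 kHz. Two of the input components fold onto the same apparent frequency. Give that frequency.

6.46 kHz

fs/2 = 11.92 kHz.
10.68 kHz ≤ fs/2 = 11.92 kHz, passes unchanged.
30.3 kHz mod fs = 6.46 kHz.
6.46 kHz ≤ fs/2 = 11.92 kHz, appears at 6.46 kHz.
17.38 kHz > fs/2 = 11.92 kHz, folds to fs − 17.38 kHz = 6.46 kHz.
17.38 kHz and 30.3 kHz both map to 6.46 kHz.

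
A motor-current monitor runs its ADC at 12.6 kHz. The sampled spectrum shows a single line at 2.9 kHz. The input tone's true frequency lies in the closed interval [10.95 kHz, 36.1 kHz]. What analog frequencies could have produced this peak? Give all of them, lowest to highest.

15.5 kHz, 22.3 kHz, 28.1 kHz, 34.9 kHz

Frequencies that alias to 2.9 kHz are k·fs ± 2.9 kHz for integer k ≥ 0.
k=0: 2.9 kHz.
k=1: 9.7 kHz, 15.5 kHz.
k=2: 22.3 kHz, 28.1 kHz.
k=3: 34.9 kHz, 40.7 kHz.
k=4: 47.5 kHz, 53.3 kHz.
Within [10.95 kHz, 36.1 kHz]: 15.5 kHz, 22.3 kHz, 28.1 kHz, 34.9 kHz.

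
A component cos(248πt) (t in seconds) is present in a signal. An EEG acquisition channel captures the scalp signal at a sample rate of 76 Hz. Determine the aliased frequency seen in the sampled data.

28 Hz

ω = 248π rad/s → f = ω/(2π) = 124 Hz.
124 Hz mod fs = 48 Hz.
48 Hz > fs/2 = 38 Hz, folds to fs − 48 Hz = 28 Hz.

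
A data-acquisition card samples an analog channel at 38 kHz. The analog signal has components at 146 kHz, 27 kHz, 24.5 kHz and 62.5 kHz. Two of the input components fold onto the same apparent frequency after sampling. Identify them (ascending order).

fs/2 = 19 kHz.
146 kHz mod fs = 32 kHz.
32 kHz > fs/2 = 19 kHz, folds to fs − 32 kHz = 6 kHz.
27 kHz > fs/2 = 19 kHz, folds to fs − 27 kHz = 11 kHz.
24.5 kHz > fs/2 = 19 kHz, folds to fs − 24.5 kHz = 13.5 kHz.
62.5 kHz mod fs = 24.5 kHz.
24.5 kHz > fs/2 = 19 kHz, folds to fs − 24.5 kHz = 13.5 kHz.
24.5 kHz and 62.5 kHz both map to 13.5 kHz.

24.5 kHz, 62.5 kHz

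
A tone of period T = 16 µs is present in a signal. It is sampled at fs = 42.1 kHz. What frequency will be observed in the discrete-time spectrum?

T = 16 µs → f = 1/T = 62.5 kHz.
62.5 kHz mod fs = 20.4 kHz.
20.4 kHz ≤ fs/2 = 21.05 kHz, appears at 20.4 kHz.

20.4 kHz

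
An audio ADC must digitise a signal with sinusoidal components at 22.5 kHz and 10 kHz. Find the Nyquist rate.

45 kHz

Highest-frequency component: 22.5 kHz.
Nyquist rate = 2 × 22.5 kHz = 45 kHz.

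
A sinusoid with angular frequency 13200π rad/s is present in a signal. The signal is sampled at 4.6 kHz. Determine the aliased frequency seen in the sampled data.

2 kHz

ω = 13200π rad/s → f = ω/(2π) = 6600 Hz = 6.6 kHz.
6.6 kHz mod fs = 2 kHz.
2 kHz ≤ fs/2 = 2.3 kHz, appears at 2 kHz.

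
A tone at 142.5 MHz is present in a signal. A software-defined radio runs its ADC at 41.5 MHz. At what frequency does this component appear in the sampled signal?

18 MHz

142.5 MHz mod fs = 18 MHz.
18 MHz ≤ fs/2 = 20.75 MHz, appears at 18 MHz.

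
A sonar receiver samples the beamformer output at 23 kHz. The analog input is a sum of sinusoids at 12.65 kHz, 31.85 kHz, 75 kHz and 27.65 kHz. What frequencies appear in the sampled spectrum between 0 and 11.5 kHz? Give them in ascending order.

4.65 kHz, 6 kHz, 8.85 kHz, 10.35 kHz

fs/2 = 11.5 kHz.
12.65 kHz > fs/2 = 11.5 kHz, folds to fs − 12.65 kHz = 10.35 kHz.
31.85 kHz mod fs = 8.85 kHz.
8.85 kHz ≤ fs/2 = 11.5 kHz, appears at 8.85 kHz.
75 kHz mod fs = 6 kHz.
6 kHz ≤ fs/2 = 11.5 kHz, appears at 6 kHz.
27.65 kHz mod fs = 4.65 kHz.
4.65 kHz ≤ fs/2 = 11.5 kHz, appears at 4.65 kHz.
Distinct values: {4.65 kHz, 6 kHz, 8.85 kHz, 10.35 kHz}.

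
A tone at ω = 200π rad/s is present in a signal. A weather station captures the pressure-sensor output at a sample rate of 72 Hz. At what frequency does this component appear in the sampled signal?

ω = 200π rad/s → f = ω/(2π) = 100 Hz.
100 Hz mod fs = 28 Hz.
28 Hz ≤ fs/2 = 36 Hz, appears at 28 Hz.

28 Hz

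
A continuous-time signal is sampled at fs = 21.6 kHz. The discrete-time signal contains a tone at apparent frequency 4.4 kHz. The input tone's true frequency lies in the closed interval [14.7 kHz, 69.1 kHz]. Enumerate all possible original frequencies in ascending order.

17.2 kHz, 26 kHz, 38.8 kHz, 47.6 kHz, 60.4 kHz

Frequencies that alias to 4.4 kHz are k·fs ± 4.4 kHz for integer k ≥ 0.
k=0: 4.4 kHz.
k=1: 17.2 kHz, 26 kHz.
k=2: 38.8 kHz, 47.6 kHz.
k=3: 60.4 kHz, 69.2 kHz.
k=4: 82 kHz, 90.8 kHz.
Within [14.7 kHz, 69.1 kHz]: 17.2 kHz, 26 kHz, 38.8 kHz, 47.6 kHz, 60.4 kHz.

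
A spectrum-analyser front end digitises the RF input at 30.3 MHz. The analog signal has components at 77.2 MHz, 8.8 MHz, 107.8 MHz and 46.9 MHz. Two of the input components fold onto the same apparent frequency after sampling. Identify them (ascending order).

46.9 MHz, 77.2 MHz

fs/2 = 15.15 MHz.
77.2 MHz mod fs = 16.6 MHz.
16.6 MHz > fs/2 = 15.15 MHz, folds to fs − 16.6 MHz = 13.7 MHz.
8.8 MHz ≤ fs/2 = 15.15 MHz, passes unchanged.
107.8 MHz mod fs = 16.9 MHz.
16.9 MHz > fs/2 = 15.15 MHz, folds to fs − 16.9 MHz = 13.4 MHz.
46.9 MHz mod fs = 16.6 MHz.
16.6 MHz > fs/2 = 15.15 MHz, folds to fs − 16.6 MHz = 13.7 MHz.
46.9 MHz and 77.2 MHz both map to 13.7 MHz.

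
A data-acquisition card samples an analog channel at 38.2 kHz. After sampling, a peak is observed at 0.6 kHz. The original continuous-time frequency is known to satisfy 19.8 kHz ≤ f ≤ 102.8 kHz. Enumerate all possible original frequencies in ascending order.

Frequencies that alias to 0.6 kHz are k·fs ± 0.6 kHz for integer k ≥ 0.
k=0: 0.6 kHz.
k=1: 37.6 kHz, 38.8 kHz.
k=2: 75.8 kHz, 77 kHz.
k=3: 114 kHz, 115.2 kHz.
Within [19.8 kHz, 102.8 kHz]: 37.6 kHz, 38.8 kHz, 75.8 kHz, 77 kHz.

37.6 kHz, 38.8 kHz, 75.8 kHz, 77 kHz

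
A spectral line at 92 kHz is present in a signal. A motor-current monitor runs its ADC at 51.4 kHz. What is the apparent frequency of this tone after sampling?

92 kHz mod fs = 40.6 kHz.
40.6 kHz > fs/2 = 25.7 kHz, folds to fs − 40.6 kHz = 10.8 kHz.

10.8 kHz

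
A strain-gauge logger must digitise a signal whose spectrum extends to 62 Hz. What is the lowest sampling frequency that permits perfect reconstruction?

Nyquist rate = 2 × 62 Hz = 124 Hz.

124 Hz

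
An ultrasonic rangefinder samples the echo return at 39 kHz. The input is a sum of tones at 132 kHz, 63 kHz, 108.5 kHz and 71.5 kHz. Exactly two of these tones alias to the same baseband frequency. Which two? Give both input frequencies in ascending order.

63 kHz, 132 kHz

fs/2 = 19.5 kHz.
132 kHz mod fs = 15 kHz.
15 kHz ≤ fs/2 = 19.5 kHz, appears at 15 kHz.
63 kHz mod fs = 24 kHz.
24 kHz > fs/2 = 19.5 kHz, folds to fs − 24 kHz = 15 kHz.
108.5 kHz mod fs = 30.5 kHz.
30.5 kHz > fs/2 = 19.5 kHz, folds to fs − 30.5 kHz = 8.5 kHz.
71.5 kHz mod fs = 32.5 kHz.
32.5 kHz > fs/2 = 19.5 kHz, folds to fs − 32.5 kHz = 6.5 kHz.
63 kHz and 132 kHz both map to 15 kHz.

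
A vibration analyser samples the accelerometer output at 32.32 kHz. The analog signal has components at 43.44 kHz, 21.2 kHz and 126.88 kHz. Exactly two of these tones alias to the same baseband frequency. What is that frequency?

fs/2 = 16.16 kHz.
43.44 kHz mod fs = 11.12 kHz.
11.12 kHz ≤ fs/2 = 16.16 kHz, appears at 11.12 kHz.
21.2 kHz > fs/2 = 16.16 kHz, folds to fs − 21.2 kHz = 11.12 kHz.
126.88 kHz mod fs = 29.92 kHz.
29.92 kHz > fs/2 = 16.16 kHz, folds to fs − 29.92 kHz = 2.4 kHz.
21.2 kHz and 43.44 kHz both map to 11.12 kHz.

11.12 kHz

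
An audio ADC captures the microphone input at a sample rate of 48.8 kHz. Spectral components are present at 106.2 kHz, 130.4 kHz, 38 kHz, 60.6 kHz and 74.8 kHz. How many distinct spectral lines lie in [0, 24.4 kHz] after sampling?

fs/2 = 24.4 kHz.
106.2 kHz mod fs = 8.6 kHz.
8.6 kHz ≤ fs/2 = 24.4 kHz, appears at 8.6 kHz.
130.4 kHz mod fs = 32.8 kHz.
32.8 kHz > fs/2 = 24.4 kHz, folds to fs − 32.8 kHz = 16 kHz.
38 kHz > fs/2 = 24.4 kHz, folds to fs − 38 kHz = 10.8 kHz.
60.6 kHz mod fs = 11.8 kHz.
11.8 kHz ≤ fs/2 = 24.4 kHz, appears at 11.8 kHz.
74.8 kHz mod fs = 26 kHz.
26 kHz > fs/2 = 24.4 kHz, folds to fs − 26 kHz = 22.8 kHz.
Distinct values: {8.6 kHz, 10.8 kHz, 11.8 kHz, 16 kHz, 22.8 kHz} → 5.

5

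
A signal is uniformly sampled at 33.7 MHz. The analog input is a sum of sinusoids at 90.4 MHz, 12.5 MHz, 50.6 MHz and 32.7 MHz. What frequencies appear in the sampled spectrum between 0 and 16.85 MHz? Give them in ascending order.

1 MHz, 10.7 MHz, 12.5 MHz, 16.8 MHz

fs/2 = 16.85 MHz.
90.4 MHz mod fs = 23 MHz.
23 MHz > fs/2 = 16.85 MHz, folds to fs − 23 MHz = 10.7 MHz.
12.5 MHz ≤ fs/2 = 16.85 MHz, passes unchanged.
50.6 MHz mod fs = 16.9 MHz.
16.9 MHz > fs/2 = 16.85 MHz, folds to fs − 16.9 MHz = 16.8 MHz.
32.7 MHz > fs/2 = 16.85 MHz, folds to fs − 32.7 MHz = 1 MHz.
Distinct values: {1 MHz, 10.7 MHz, 12.5 MHz, 16.8 MHz}.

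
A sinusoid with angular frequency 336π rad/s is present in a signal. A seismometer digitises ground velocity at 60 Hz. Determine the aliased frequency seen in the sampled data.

12 Hz

ω = 336π rad/s → f = ω/(2π) = 168 Hz.
168 Hz mod fs = 48 Hz.
48 Hz > fs/2 = 30 Hz, folds to fs − 48 Hz = 12 Hz.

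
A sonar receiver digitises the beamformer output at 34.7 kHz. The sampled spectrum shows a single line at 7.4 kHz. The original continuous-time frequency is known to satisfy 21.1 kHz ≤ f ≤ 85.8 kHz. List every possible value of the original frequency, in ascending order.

27.3 kHz, 42.1 kHz, 62 kHz, 76.8 kHz

Frequencies that alias to 7.4 kHz are k·fs ± 7.4 kHz for integer k ≥ 0.
k=0: 7.4 kHz.
k=1: 27.3 kHz, 42.1 kHz.
k=2: 62 kHz, 76.8 kHz.
k=3: 96.7 kHz, 111.5 kHz.
Within [21.1 kHz, 85.8 kHz]: 27.3 kHz, 42.1 kHz, 62 kHz, 76.8 kHz.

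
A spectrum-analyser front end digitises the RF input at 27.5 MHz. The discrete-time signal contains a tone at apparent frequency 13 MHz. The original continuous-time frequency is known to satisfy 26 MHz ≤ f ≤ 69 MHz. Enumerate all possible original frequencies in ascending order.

Frequencies that alias to 13 MHz are k·fs ± 13 MHz for integer k ≥ 0.
k=0: 13 MHz.
k=1: 14.5 MHz, 40.5 MHz.
k=2: 42 MHz, 68 MHz.
k=3: 69.5 MHz, 95.5 MHz.
Within [26 MHz, 69 MHz]: 40.5 MHz, 42 MHz, 68 MHz.

40.5 MHz, 42 MHz, 68 MHz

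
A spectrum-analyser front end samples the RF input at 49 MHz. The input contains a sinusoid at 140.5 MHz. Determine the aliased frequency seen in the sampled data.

140.5 MHz mod fs = 42.5 MHz.
42.5 MHz > fs/2 = 24.5 MHz, folds to fs − 42.5 MHz = 6.5 MHz.

6.5 MHz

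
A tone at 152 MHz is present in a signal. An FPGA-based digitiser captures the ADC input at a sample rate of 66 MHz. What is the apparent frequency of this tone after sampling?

20 MHz

152 MHz mod fs = 20 MHz.
20 MHz ≤ fs/2 = 33 MHz, appears at 20 MHz.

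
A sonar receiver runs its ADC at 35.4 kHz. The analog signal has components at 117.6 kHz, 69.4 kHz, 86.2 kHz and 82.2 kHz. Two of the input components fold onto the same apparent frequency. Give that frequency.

11.4 kHz

fs/2 = 17.7 kHz.
117.6 kHz mod fs = 11.4 kHz.
11.4 kHz ≤ fs/2 = 17.7 kHz, appears at 11.4 kHz.
69.4 kHz mod fs = 34 kHz.
34 kHz > fs/2 = 17.7 kHz, folds to fs − 34 kHz = 1.4 kHz.
86.2 kHz mod fs = 15.4 kHz.
15.4 kHz ≤ fs/2 = 17.7 kHz, appears at 15.4 kHz.
82.2 kHz mod fs = 11.4 kHz.
11.4 kHz ≤ fs/2 = 17.7 kHz, appears at 11.4 kHz.
82.2 kHz and 117.6 kHz both map to 11.4 kHz.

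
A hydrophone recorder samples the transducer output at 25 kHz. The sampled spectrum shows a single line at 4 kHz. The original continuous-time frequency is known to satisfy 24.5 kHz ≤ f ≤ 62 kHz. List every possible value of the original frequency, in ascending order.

29 kHz, 46 kHz, 54 kHz

Frequencies that alias to 4 kHz are k·fs ± 4 kHz for integer k ≥ 0.
k=0: 4 kHz.
k=1: 21 kHz, 29 kHz.
k=2: 46 kHz, 54 kHz.
k=3: 71 kHz, 79 kHz.
Within [24.5 kHz, 62 kHz]: 29 kHz, 46 kHz, 54 kHz.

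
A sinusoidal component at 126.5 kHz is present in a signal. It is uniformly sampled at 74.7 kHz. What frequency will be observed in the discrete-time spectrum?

126.5 kHz mod fs = 51.8 kHz.
51.8 kHz > fs/2 = 37.35 kHz, folds to fs − 51.8 kHz = 22.9 kHz.

22.9 kHz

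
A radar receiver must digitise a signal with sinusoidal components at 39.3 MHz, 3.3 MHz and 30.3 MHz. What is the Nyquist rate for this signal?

Highest-frequency component: 39.3 MHz.
Nyquist rate = 2 × 39.3 MHz = 78.6 MHz.

78.6 MHz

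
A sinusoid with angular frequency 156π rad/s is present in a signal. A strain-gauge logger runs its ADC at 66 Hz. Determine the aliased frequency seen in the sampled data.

ω = 156π rad/s → f = ω/(2π) = 78 Hz.
78 Hz mod fs = 12 Hz.
12 Hz ≤ fs/2 = 33 Hz, appears at 12 Hz.

12 Hz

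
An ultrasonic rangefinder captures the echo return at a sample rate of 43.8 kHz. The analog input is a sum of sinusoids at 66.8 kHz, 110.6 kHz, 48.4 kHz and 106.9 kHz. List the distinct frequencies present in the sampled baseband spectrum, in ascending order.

4.6 kHz, 19.3 kHz, 20.8 kHz

fs/2 = 21.9 kHz.
66.8 kHz mod fs = 23 kHz.
23 kHz > fs/2 = 21.9 kHz, folds to fs − 23 kHz = 20.8 kHz.
110.6 kHz mod fs = 23 kHz.
23 kHz > fs/2 = 21.9 kHz, folds to fs − 23 kHz = 20.8 kHz.
48.4 kHz mod fs = 4.6 kHz.
4.6 kHz ≤ fs/2 = 21.9 kHz, appears at 4.6 kHz.
106.9 kHz mod fs = 19.3 kHz.
19.3 kHz ≤ fs/2 = 21.9 kHz, appears at 19.3 kHz.
Distinct values: {4.6 kHz, 19.3 kHz, 20.8 kHz}.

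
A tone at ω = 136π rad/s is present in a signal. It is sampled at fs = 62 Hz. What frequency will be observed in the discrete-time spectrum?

6 Hz

ω = 136π rad/s → f = ω/(2π) = 68 Hz.
68 Hz mod fs = 6 Hz.
6 Hz ≤ fs/2 = 31 Hz, appears at 6 Hz.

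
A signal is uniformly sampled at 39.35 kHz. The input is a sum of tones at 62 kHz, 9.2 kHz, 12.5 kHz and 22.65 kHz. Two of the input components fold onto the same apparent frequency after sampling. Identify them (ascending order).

fs/2 = 19.675 kHz.
62 kHz mod fs = 22.65 kHz.
22.65 kHz > fs/2 = 19.675 kHz, folds to fs − 22.65 kHz = 16.7 kHz.
9.2 kHz ≤ fs/2 = 19.675 kHz, passes unchanged.
12.5 kHz ≤ fs/2 = 19.675 kHz, passes unchanged.
22.65 kHz > fs/2 = 19.675 kHz, folds to fs − 22.65 kHz = 16.7 kHz.
22.65 kHz and 62 kHz both map to 16.7 kHz.

22.65 kHz, 62 kHz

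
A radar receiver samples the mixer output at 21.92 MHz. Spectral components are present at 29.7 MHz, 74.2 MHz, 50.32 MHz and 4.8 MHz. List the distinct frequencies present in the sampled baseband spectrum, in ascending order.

4.8 MHz, 6.48 MHz, 7.78 MHz, 8.44 MHz

fs/2 = 10.96 MHz.
29.7 MHz mod fs = 7.78 MHz.
7.78 MHz ≤ fs/2 = 10.96 MHz, appears at 7.78 MHz.
74.2 MHz mod fs = 8.44 MHz.
8.44 MHz ≤ fs/2 = 10.96 MHz, appears at 8.44 MHz.
50.32 MHz mod fs = 6.48 MHz.
6.48 MHz ≤ fs/2 = 10.96 MHz, appears at 6.48 MHz.
4.8 MHz ≤ fs/2 = 10.96 MHz, passes unchanged.
Distinct values: {4.8 MHz, 6.48 MHz, 7.78 MHz, 8.44 MHz}.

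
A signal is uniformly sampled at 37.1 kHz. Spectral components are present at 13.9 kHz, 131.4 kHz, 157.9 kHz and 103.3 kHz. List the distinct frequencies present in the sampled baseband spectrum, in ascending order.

8 kHz, 9.5 kHz, 13.9 kHz, 17 kHz

fs/2 = 18.55 kHz.
13.9 kHz ≤ fs/2 = 18.55 kHz, passes unchanged.
131.4 kHz mod fs = 20.1 kHz.
20.1 kHz > fs/2 = 18.55 kHz, folds to fs − 20.1 kHz = 17 kHz.
157.9 kHz mod fs = 9.5 kHz.
9.5 kHz ≤ fs/2 = 18.55 kHz, appears at 9.5 kHz.
103.3 kHz mod fs = 29.1 kHz.
29.1 kHz > fs/2 = 18.55 kHz, folds to fs − 29.1 kHz = 8 kHz.
Distinct values: {8 kHz, 9.5 kHz, 13.9 kHz, 17 kHz}.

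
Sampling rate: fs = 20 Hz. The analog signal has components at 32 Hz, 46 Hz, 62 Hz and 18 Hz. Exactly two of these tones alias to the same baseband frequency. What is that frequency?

2 Hz

fs/2 = 10 Hz.
32 Hz mod fs = 12 Hz.
12 Hz > fs/2 = 10 Hz, folds to fs − 12 Hz = 8 Hz.
46 Hz mod fs = 6 Hz.
6 Hz ≤ fs/2 = 10 Hz, appears at 6 Hz.
62 Hz mod fs = 2 Hz.
2 Hz ≤ fs/2 = 10 Hz, appears at 2 Hz.
18 Hz > fs/2 = 10 Hz, folds to fs − 18 Hz = 2 Hz.
18 Hz and 62 Hz both map to 2 Hz.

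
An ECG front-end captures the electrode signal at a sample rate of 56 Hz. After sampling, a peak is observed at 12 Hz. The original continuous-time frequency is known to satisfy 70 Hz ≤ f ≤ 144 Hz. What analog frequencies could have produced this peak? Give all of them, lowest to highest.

Frequencies that alias to 12 Hz are k·fs ± 12 Hz for integer k ≥ 0.
k=0: 12 Hz.
k=1: 44 Hz, 68 Hz.
k=2: 100 Hz, 124 Hz.
k=3: 156 Hz, 180 Hz.
Within [70 Hz, 144 Hz]: 100 Hz, 124 Hz.

100 Hz, 124 Hz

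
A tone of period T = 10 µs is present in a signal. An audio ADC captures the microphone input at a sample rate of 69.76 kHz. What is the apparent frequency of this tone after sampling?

T = 10 µs → f = 1/T = 100 kHz.
100 kHz mod fs = 30.24 kHz.
30.24 kHz ≤ fs/2 = 34.88 kHz, appears at 30.24 kHz.

30.24 kHz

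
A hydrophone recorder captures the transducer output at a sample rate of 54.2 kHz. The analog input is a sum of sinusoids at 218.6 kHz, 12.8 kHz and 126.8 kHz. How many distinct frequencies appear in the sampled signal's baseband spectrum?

fs/2 = 27.1 kHz.
218.6 kHz mod fs = 1.8 kHz.
1.8 kHz ≤ fs/2 = 27.1 kHz, appears at 1.8 kHz.
12.8 kHz ≤ fs/2 = 27.1 kHz, passes unchanged.
126.8 kHz mod fs = 18.4 kHz.
18.4 kHz ≤ fs/2 = 27.1 kHz, appears at 18.4 kHz.
Distinct values: {1.8 kHz, 12.8 kHz, 18.4 kHz} → 3.

3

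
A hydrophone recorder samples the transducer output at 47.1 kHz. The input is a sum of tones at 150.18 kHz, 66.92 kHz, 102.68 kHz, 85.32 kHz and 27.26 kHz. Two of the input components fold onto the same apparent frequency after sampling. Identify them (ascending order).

85.32 kHz, 150.18 kHz

fs/2 = 23.55 kHz.
150.18 kHz mod fs = 8.88 kHz.
8.88 kHz ≤ fs/2 = 23.55 kHz, appears at 8.88 kHz.
66.92 kHz mod fs = 19.82 kHz.
19.82 kHz ≤ fs/2 = 23.55 kHz, appears at 19.82 kHz.
102.68 kHz mod fs = 8.48 kHz.
8.48 kHz ≤ fs/2 = 23.55 kHz, appears at 8.48 kHz.
85.32 kHz mod fs = 38.22 kHz.
38.22 kHz > fs/2 = 23.55 kHz, folds to fs − 38.22 kHz = 8.88 kHz.
27.26 kHz > fs/2 = 23.55 kHz, folds to fs − 27.26 kHz = 19.84 kHz.
85.32 kHz and 150.18 kHz both map to 8.88 kHz.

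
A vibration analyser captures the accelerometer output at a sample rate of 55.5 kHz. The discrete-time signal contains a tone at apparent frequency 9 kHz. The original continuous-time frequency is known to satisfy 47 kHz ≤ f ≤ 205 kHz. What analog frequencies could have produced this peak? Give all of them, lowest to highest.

64.5 kHz, 102 kHz, 120 kHz, 157.5 kHz, 175.5 kHz

Frequencies that alias to 9 kHz are k·fs ± 9 kHz for integer k ≥ 0.
k=0: 9 kHz.
k=1: 46.5 kHz, 64.5 kHz.
k=2: 102 kHz, 120 kHz.
k=3: 157.5 kHz, 175.5 kHz.
k=4: 213 kHz, 231 kHz.
Within [47 kHz, 205 kHz]: 64.5 kHz, 102 kHz, 120 kHz, 157.5 kHz, 175.5 kHz.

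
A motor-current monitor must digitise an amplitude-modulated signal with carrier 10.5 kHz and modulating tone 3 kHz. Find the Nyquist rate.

27 kHz

AM sidebands sit at fc ± fm = 7.5 kHz and 13.5 kHz.
Highest-frequency component: 13.5 kHz.
Nyquist rate = 2 × 13.5 kHz = 27 kHz.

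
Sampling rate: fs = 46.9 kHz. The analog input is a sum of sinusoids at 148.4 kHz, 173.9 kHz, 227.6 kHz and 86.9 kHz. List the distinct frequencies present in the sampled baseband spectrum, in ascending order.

fs/2 = 23.45 kHz.
148.4 kHz mod fs = 7.7 kHz.
7.7 kHz ≤ fs/2 = 23.45 kHz, appears at 7.7 kHz.
173.9 kHz mod fs = 33.2 kHz.
33.2 kHz > fs/2 = 23.45 kHz, folds to fs − 33.2 kHz = 13.7 kHz.
227.6 kHz mod fs = 40 kHz.
40 kHz > fs/2 = 23.45 kHz, folds to fs − 40 kHz = 6.9 kHz.
86.9 kHz mod fs = 40 kHz.
40 kHz > fs/2 = 23.45 kHz, folds to fs − 40 kHz = 6.9 kHz.
Distinct values: {6.9 kHz, 7.7 kHz, 13.7 kHz}.

6.9 kHz, 7.7 kHz, 13.7 kHz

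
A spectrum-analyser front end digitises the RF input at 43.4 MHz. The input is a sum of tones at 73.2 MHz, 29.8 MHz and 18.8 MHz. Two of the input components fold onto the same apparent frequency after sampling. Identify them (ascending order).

fs/2 = 21.7 MHz.
73.2 MHz mod fs = 29.8 MHz.
29.8 MHz > fs/2 = 21.7 MHz, folds to fs − 29.8 MHz = 13.6 MHz.
29.8 MHz > fs/2 = 21.7 MHz, folds to fs − 29.8 MHz = 13.6 MHz.
18.8 MHz ≤ fs/2 = 21.7 MHz, passes unchanged.
29.8 MHz and 73.2 MHz both map to 13.6 MHz.

29.8 MHz, 73.2 MHz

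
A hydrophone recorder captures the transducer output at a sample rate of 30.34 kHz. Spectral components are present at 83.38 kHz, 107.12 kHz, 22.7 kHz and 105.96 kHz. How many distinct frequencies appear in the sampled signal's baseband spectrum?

3

fs/2 = 15.17 kHz.
83.38 kHz mod fs = 22.7 kHz.
22.7 kHz > fs/2 = 15.17 kHz, folds to fs − 22.7 kHz = 7.64 kHz.
107.12 kHz mod fs = 16.1 kHz.
16.1 kHz > fs/2 = 15.17 kHz, folds to fs − 16.1 kHz = 14.24 kHz.
22.7 kHz > fs/2 = 15.17 kHz, folds to fs − 22.7 kHz = 7.64 kHz.
105.96 kHz mod fs = 14.94 kHz.
14.94 kHz ≤ fs/2 = 15.17 kHz, appears at 14.94 kHz.
Distinct values: {7.64 kHz, 14.24 kHz, 14.94 kHz} → 3.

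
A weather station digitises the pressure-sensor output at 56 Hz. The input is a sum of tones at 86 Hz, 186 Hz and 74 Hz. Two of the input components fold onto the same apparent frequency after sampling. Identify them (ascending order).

74 Hz, 186 Hz

fs/2 = 28 Hz.
86 Hz mod fs = 30 Hz.
30 Hz > fs/2 = 28 Hz, folds to fs − 30 Hz = 26 Hz.
186 Hz mod fs = 18 Hz.
18 Hz ≤ fs/2 = 28 Hz, appears at 18 Hz.
74 Hz mod fs = 18 Hz.
18 Hz ≤ fs/2 = 28 Hz, appears at 18 Hz.
74 Hz and 186 Hz both map to 18 Hz.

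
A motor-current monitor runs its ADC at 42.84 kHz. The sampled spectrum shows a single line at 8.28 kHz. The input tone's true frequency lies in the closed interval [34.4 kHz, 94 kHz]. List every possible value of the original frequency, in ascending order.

34.56 kHz, 51.12 kHz, 77.4 kHz, 93.96 kHz

Frequencies that alias to 8.28 kHz are k·fs ± 8.28 kHz for integer k ≥ 0.
k=0: 8.28 kHz.
k=1: 34.56 kHz, 51.12 kHz.
k=2: 77.4 kHz, 93.96 kHz.
k=3: 120.24 kHz, 136.8 kHz.
Within [34.4 kHz, 94 kHz]: 34.56 kHz, 51.12 kHz, 77.4 kHz, 93.96 kHz.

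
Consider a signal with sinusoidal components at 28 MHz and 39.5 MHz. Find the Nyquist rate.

Highest-frequency component: 39.5 MHz.
Nyquist rate = 2 × 39.5 MHz = 79 MHz.

79 MHz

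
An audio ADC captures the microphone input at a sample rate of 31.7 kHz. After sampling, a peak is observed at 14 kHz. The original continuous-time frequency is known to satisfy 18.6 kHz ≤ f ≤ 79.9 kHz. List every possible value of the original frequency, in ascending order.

45.7 kHz, 49.4 kHz, 77.4 kHz

Frequencies that alias to 14 kHz are k·fs ± 14 kHz for integer k ≥ 0.
k=0: 14 kHz.
k=1: 17.7 kHz, 45.7 kHz.
k=2: 49.4 kHz, 77.4 kHz.
k=3: 81.1 kHz, 109.1 kHz.
Within [18.6 kHz, 79.9 kHz]: 45.7 kHz, 49.4 kHz, 77.4 kHz.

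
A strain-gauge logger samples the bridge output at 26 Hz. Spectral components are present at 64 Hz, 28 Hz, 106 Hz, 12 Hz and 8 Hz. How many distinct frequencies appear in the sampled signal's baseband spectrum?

fs/2 = 13 Hz.
64 Hz mod fs = 12 Hz.
12 Hz ≤ fs/2 = 13 Hz, appears at 12 Hz.
28 Hz mod fs = 2 Hz.
2 Hz ≤ fs/2 = 13 Hz, appears at 2 Hz.
106 Hz mod fs = 2 Hz.
2 Hz ≤ fs/2 = 13 Hz, appears at 2 Hz.
12 Hz ≤ fs/2 = 13 Hz, passes unchanged.
8 Hz ≤ fs/2 = 13 Hz, passes unchanged.
Distinct values: {2 Hz, 8 Hz, 12 Hz} → 3.

3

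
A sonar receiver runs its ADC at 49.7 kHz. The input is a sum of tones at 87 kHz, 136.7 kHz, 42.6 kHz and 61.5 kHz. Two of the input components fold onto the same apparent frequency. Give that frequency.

fs/2 = 24.85 kHz.
87 kHz mod fs = 37.3 kHz.
37.3 kHz > fs/2 = 24.85 kHz, folds to fs − 37.3 kHz = 12.4 kHz.
136.7 kHz mod fs = 37.3 kHz.
37.3 kHz > fs/2 = 24.85 kHz, folds to fs − 37.3 kHz = 12.4 kHz.
42.6 kHz > fs/2 = 24.85 kHz, folds to fs − 42.6 kHz = 7.1 kHz.
61.5 kHz mod fs = 11.8 kHz.
11.8 kHz ≤ fs/2 = 24.85 kHz, appears at 11.8 kHz.
87 kHz and 136.7 kHz both map to 12.4 kHz.

12.4 kHz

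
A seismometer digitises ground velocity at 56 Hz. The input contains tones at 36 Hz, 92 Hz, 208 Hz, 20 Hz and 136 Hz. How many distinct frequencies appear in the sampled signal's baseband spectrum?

3

fs/2 = 28 Hz.
36 Hz > fs/2 = 28 Hz, folds to fs − 36 Hz = 20 Hz.
92 Hz mod fs = 36 Hz.
36 Hz > fs/2 = 28 Hz, folds to fs − 36 Hz = 20 Hz.
208 Hz mod fs = 40 Hz.
40 Hz > fs/2 = 28 Hz, folds to fs − 40 Hz = 16 Hz.
20 Hz ≤ fs/2 = 28 Hz, passes unchanged.
136 Hz mod fs = 24 Hz.
24 Hz ≤ fs/2 = 28 Hz, appears at 24 Hz.
Distinct values: {16 Hz, 20 Hz, 24 Hz} → 3.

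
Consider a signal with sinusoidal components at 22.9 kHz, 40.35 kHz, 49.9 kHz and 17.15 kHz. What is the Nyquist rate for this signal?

Highest-frequency component: 49.9 kHz.
Nyquist rate = 2 × 49.9 kHz = 99.8 kHz.

99.8 kHz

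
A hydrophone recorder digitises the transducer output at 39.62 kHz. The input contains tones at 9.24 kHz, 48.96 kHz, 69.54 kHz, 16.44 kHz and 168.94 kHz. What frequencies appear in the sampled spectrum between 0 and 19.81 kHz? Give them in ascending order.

fs/2 = 19.81 kHz.
9.24 kHz ≤ fs/2 = 19.81 kHz, passes unchanged.
48.96 kHz mod fs = 9.34 kHz.
9.34 kHz ≤ fs/2 = 19.81 kHz, appears at 9.34 kHz.
69.54 kHz mod fs = 29.92 kHz.
29.92 kHz > fs/2 = 19.81 kHz, folds to fs − 29.92 kHz = 9.7 kHz.
16.44 kHz ≤ fs/2 = 19.81 kHz, passes unchanged.
168.94 kHz mod fs = 10.46 kHz.
10.46 kHz ≤ fs/2 = 19.81 kHz, appears at 10.46 kHz.
Distinct values: {9.24 kHz, 9.34 kHz, 9.7 kHz, 10.46 kHz, 16.44 kHz}.

9.24 kHz, 9.34 kHz, 9.7 kHz, 10.46 kHz, 16.44 kHz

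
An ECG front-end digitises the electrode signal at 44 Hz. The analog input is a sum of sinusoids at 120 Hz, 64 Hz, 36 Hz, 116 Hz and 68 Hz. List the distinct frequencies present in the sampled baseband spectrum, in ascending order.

8 Hz, 12 Hz, 16 Hz, 20 Hz

fs/2 = 22 Hz.
120 Hz mod fs = 32 Hz.
32 Hz > fs/2 = 22 Hz, folds to fs − 32 Hz = 12 Hz.
64 Hz mod fs = 20 Hz.
20 Hz ≤ fs/2 = 22 Hz, appears at 20 Hz.
36 Hz > fs/2 = 22 Hz, folds to fs − 36 Hz = 8 Hz.
116 Hz mod fs = 28 Hz.
28 Hz > fs/2 = 22 Hz, folds to fs − 28 Hz = 16 Hz.
68 Hz mod fs = 24 Hz.
24 Hz > fs/2 = 22 Hz, folds to fs − 24 Hz = 20 Hz.
Distinct values: {8 Hz, 12 Hz, 16 Hz, 20 Hz}.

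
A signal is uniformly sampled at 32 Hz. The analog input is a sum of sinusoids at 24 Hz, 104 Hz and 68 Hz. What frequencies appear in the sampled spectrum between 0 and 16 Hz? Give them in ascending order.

4 Hz, 8 Hz

fs/2 = 16 Hz.
24 Hz > fs/2 = 16 Hz, folds to fs − 24 Hz = 8 Hz.
104 Hz mod fs = 8 Hz.
8 Hz ≤ fs/2 = 16 Hz, appears at 8 Hz.
68 Hz mod fs = 4 Hz.
4 Hz ≤ fs/2 = 16 Hz, appears at 4 Hz.
Distinct values: {4 Hz, 8 Hz}.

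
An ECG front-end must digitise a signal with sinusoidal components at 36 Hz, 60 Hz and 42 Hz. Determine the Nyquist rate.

120 Hz

Highest-frequency component: 60 Hz.
Nyquist rate = 2 × 60 Hz = 120 Hz.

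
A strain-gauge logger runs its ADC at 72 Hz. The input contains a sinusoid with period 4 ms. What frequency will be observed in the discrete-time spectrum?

T = 4 ms → f = 1/T = 250 Hz.
250 Hz mod fs = 34 Hz.
34 Hz ≤ fs/2 = 36 Hz, appears at 34 Hz.

34 Hz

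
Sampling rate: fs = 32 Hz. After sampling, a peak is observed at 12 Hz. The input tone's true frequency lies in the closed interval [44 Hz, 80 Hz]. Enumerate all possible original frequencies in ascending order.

44 Hz, 52 Hz, 76 Hz

Frequencies that alias to 12 Hz are k·fs ± 12 Hz for integer k ≥ 0.
k=0: 12 Hz.
k=1: 20 Hz, 44 Hz.
k=2: 52 Hz, 76 Hz.
k=3: 84 Hz, 108 Hz.
Within [44 Hz, 80 Hz]: 44 Hz, 52 Hz, 76 Hz.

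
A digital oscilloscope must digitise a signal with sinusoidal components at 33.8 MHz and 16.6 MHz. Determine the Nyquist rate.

67.6 MHz

Highest-frequency component: 33.8 MHz.
Nyquist rate = 2 × 33.8 MHz = 67.6 MHz.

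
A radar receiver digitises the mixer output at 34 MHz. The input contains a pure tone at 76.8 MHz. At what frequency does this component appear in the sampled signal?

76.8 MHz mod fs = 8.8 MHz.
8.8 MHz ≤ fs/2 = 17 MHz, appears at 8.8 MHz.

8.8 MHz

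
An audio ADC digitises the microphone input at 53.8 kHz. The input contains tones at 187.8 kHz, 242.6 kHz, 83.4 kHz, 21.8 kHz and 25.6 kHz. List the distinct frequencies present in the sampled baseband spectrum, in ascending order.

21.8 kHz, 24.2 kHz, 25.6 kHz, 26.4 kHz

fs/2 = 26.9 kHz.
187.8 kHz mod fs = 26.4 kHz.
26.4 kHz ≤ fs/2 = 26.9 kHz, appears at 26.4 kHz.
242.6 kHz mod fs = 27.4 kHz.
27.4 kHz > fs/2 = 26.9 kHz, folds to fs − 27.4 kHz = 26.4 kHz.
83.4 kHz mod fs = 29.6 kHz.
29.6 kHz > fs/2 = 26.9 kHz, folds to fs − 29.6 kHz = 24.2 kHz.
21.8 kHz ≤ fs/2 = 26.9 kHz, passes unchanged.
25.6 kHz ≤ fs/2 = 26.9 kHz, passes unchanged.
Distinct values: {21.8 kHz, 24.2 kHz, 25.6 kHz, 26.4 kHz}.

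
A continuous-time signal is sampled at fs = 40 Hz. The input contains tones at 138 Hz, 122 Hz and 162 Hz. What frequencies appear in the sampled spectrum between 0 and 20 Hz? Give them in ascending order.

fs/2 = 20 Hz.
138 Hz mod fs = 18 Hz.
18 Hz ≤ fs/2 = 20 Hz, appears at 18 Hz.
122 Hz mod fs = 2 Hz.
2 Hz ≤ fs/2 = 20 Hz, appears at 2 Hz.
162 Hz mod fs = 2 Hz.
2 Hz ≤ fs/2 = 20 Hz, appears at 2 Hz.
Distinct values: {2 Hz, 18 Hz}.

2 Hz, 18 Hz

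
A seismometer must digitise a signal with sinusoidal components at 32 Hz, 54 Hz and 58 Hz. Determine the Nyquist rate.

Highest-frequency component: 58 Hz.
Nyquist rate = 2 × 58 Hz = 116 Hz.

116 Hz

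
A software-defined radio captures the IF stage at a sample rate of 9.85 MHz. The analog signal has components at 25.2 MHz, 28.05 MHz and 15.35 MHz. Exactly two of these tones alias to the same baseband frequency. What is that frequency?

fs/2 = 4.925 MHz.
25.2 MHz mod fs = 5.5 MHz.
5.5 MHz > fs/2 = 4.925 MHz, folds to fs − 5.5 MHz = 4.35 MHz.
28.05 MHz mod fs = 8.35 MHz.
8.35 MHz > fs/2 = 4.925 MHz, folds to fs − 8.35 MHz = 1.5 MHz.
15.35 MHz mod fs = 5.5 MHz.
5.5 MHz > fs/2 = 4.925 MHz, folds to fs − 5.5 MHz = 4.35 MHz.
15.35 MHz and 25.2 MHz both map to 4.35 MHz.

4.35 MHz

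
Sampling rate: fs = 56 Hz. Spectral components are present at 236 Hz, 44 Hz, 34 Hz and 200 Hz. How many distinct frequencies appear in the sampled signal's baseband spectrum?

3

fs/2 = 28 Hz.
236 Hz mod fs = 12 Hz.
12 Hz ≤ fs/2 = 28 Hz, appears at 12 Hz.
44 Hz > fs/2 = 28 Hz, folds to fs − 44 Hz = 12 Hz.
34 Hz > fs/2 = 28 Hz, folds to fs − 34 Hz = 22 Hz.
200 Hz mod fs = 32 Hz.
32 Hz > fs/2 = 28 Hz, folds to fs − 32 Hz = 24 Hz.
Distinct values: {12 Hz, 22 Hz, 24 Hz} → 3.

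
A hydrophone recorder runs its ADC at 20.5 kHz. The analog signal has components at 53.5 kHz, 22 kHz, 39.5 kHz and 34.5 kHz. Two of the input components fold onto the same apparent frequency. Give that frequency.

1.5 kHz

fs/2 = 10.25 kHz.
53.5 kHz mod fs = 12.5 kHz.
12.5 kHz > fs/2 = 10.25 kHz, folds to fs − 12.5 kHz = 8 kHz.
22 kHz mod fs = 1.5 kHz.
1.5 kHz ≤ fs/2 = 10.25 kHz, appears at 1.5 kHz.
39.5 kHz mod fs = 19 kHz.
19 kHz > fs/2 = 10.25 kHz, folds to fs − 19 kHz = 1.5 kHz.
34.5 kHz mod fs = 14 kHz.
14 kHz > fs/2 = 10.25 kHz, folds to fs − 14 kHz = 6.5 kHz.
22 kHz and 39.5 kHz both map to 1.5 kHz.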